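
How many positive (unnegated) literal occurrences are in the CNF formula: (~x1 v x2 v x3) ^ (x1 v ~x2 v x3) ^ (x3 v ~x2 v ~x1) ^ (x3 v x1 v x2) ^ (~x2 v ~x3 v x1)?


Scan each clause for unnegated literals.
Clause 1: 2 positive; Clause 2: 2 positive; Clause 3: 1 positive; Clause 4: 3 positive; Clause 5: 1 positive.
Total positive literal occurrences = 9.

9


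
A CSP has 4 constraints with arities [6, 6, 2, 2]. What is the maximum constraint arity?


The arities are: 6, 6, 2, 2.
Scan for the maximum value.
Maximum arity = 6.

6


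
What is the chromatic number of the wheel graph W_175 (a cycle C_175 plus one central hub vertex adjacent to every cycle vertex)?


W_175 consists of the cycle C_175 together with a hub vertex adjacent to every cycle vertex.
The cycle C_175 needs 3 colors (odd cycle -> 3).
The hub is adjacent to every cycle vertex, so it must receive a new color distinct from all of them.
Chromatic number = 3 + 1 = 4.

4


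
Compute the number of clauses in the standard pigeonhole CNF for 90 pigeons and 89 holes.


The PHP encoding has two parts:
1) At-least-one-hole clauses: 90 (one per pigeon, each with 89 literals).
2) At-most-one-pigeon-per-hole clauses: 89 holes * C(90,2) = 89 * 4005 = 356445.
Total clauses = 90 + 356445 = 356535.

356535


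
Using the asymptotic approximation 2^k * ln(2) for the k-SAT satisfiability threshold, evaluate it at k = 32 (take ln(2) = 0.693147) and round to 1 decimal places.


Using the asymptotic formula: threshold ~ 2^k * ln(2).
2^32 = 4294967296.
4294967296 * 0.693147 = 2977043696.3.

2977043696.3


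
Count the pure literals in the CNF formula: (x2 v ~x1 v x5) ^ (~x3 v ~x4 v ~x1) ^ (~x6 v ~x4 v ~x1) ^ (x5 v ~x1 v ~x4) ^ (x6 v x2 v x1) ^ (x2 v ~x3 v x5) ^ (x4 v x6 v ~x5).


A pure literal appears in only one polarity across all clauses.
Pure literals: x2 (positive only), x3 (negative only).
Count = 2.

2


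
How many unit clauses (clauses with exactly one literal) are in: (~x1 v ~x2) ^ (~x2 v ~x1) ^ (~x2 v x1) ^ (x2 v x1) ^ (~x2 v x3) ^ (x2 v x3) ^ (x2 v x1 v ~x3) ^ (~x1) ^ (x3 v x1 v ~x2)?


A unit clause contains exactly one literal.
Unit clauses found: (~x1).
Count = 1.

1


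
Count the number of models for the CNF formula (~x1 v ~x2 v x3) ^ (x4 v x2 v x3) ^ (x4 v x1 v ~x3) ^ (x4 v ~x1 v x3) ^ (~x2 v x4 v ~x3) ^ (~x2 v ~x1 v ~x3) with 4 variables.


Enumerate all 16 truth assignments over 4 variables.
Test each against every clause.
Satisfying assignments found: 8.

8


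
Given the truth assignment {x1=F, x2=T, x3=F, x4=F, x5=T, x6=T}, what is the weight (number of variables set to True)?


The weight is the number of variables assigned True.
True variables: x2, x5, x6.
Weight = 3.

3


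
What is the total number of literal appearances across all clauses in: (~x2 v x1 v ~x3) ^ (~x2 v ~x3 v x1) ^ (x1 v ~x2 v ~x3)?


Clause lengths: 3, 3, 3.
Sum = 3 + 3 + 3 = 9.

9


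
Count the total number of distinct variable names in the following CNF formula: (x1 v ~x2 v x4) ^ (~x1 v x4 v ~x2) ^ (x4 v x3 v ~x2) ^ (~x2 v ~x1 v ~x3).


Identify each distinct variable in the formula.
Variables found: x1, x2, x3, x4.
Total distinct variables = 4.

4


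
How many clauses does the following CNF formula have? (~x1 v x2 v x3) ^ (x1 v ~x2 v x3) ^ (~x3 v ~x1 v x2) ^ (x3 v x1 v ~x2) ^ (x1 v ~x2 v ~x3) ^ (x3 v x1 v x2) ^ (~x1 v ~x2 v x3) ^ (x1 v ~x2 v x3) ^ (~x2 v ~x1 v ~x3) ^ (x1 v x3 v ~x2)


Each group enclosed in parentheses joined by ^ is one clause.
Counting the conjuncts: 10 clauses.

10


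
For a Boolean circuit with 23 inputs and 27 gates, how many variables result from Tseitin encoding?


The Tseitin transformation introduces one auxiliary variable per gate.
Total variables = inputs + gates = 23 + 27 = 50.

50


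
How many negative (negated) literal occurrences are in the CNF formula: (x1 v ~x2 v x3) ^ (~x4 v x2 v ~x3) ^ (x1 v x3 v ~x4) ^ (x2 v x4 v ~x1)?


Scan each clause for negated literals.
Clause 1: 1 negative; Clause 2: 2 negative; Clause 3: 1 negative; Clause 4: 1 negative.
Total negative literal occurrences = 5.

5


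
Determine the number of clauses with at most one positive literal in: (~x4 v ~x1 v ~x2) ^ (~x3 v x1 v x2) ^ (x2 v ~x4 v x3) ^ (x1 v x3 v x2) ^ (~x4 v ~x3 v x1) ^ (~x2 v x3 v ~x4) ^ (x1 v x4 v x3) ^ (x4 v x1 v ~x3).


A Horn clause has at most one positive literal.
Clause 1: 0 positive lit(s) -> Horn
Clause 2: 2 positive lit(s) -> not Horn
Clause 3: 2 positive lit(s) -> not Horn
Clause 4: 3 positive lit(s) -> not Horn
Clause 5: 1 positive lit(s) -> Horn
Clause 6: 1 positive lit(s) -> Horn
Clause 7: 3 positive lit(s) -> not Horn
Clause 8: 2 positive lit(s) -> not Horn
Total Horn clauses = 3.

3


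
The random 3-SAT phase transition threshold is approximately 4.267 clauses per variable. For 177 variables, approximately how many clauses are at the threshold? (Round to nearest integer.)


The 3-SAT phase transition occurs at approximately 4.267 clauses per variable.
m = 4.267 * 177 = 755.259.
Rounded to nearest integer: 755.

755


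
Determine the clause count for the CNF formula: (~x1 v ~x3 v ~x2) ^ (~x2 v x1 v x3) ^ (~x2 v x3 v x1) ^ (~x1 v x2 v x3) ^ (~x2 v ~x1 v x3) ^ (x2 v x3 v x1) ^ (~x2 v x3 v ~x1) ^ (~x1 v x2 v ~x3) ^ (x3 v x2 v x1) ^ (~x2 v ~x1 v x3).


Each group enclosed in parentheses joined by ^ is one clause.
Counting the conjuncts: 10 clauses.

10


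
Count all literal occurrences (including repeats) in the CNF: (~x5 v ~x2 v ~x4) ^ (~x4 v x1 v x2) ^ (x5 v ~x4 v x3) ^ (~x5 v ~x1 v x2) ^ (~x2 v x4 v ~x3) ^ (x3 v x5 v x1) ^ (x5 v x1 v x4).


Clause lengths: 3, 3, 3, 3, 3, 3, 3.
Sum = 3 + 3 + 3 + 3 + 3 + 3 + 3 = 21.

21


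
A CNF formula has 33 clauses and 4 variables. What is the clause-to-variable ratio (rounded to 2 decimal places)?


Clause-to-variable ratio = clauses / variables.
33 / 4 = 8.25.

8.25


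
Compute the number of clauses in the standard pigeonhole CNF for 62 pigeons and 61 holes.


The PHP encoding has two parts:
1) At-least-one-hole clauses: 62 (one per pigeon, each with 61 literals).
2) At-most-one-pigeon-per-hole clauses: 61 holes * C(62,2) = 61 * 1891 = 115351.
Total clauses = 62 + 115351 = 115413.

115413


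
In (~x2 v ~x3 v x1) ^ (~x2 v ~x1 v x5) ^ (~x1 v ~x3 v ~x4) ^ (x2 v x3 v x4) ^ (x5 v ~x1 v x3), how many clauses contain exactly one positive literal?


A definite clause has exactly one positive literal.
Clause 1: 1 positive -> definite
Clause 2: 1 positive -> definite
Clause 3: 0 positive -> not definite
Clause 4: 3 positive -> not definite
Clause 5: 2 positive -> not definite
Definite clause count = 2.

2


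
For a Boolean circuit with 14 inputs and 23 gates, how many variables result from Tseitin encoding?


The Tseitin transformation introduces one auxiliary variable per gate.
Total variables = inputs + gates = 14 + 23 = 37.

37


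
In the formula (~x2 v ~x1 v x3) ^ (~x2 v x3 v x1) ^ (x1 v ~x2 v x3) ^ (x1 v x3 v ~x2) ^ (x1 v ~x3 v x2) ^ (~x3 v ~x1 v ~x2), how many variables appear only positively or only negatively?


A pure literal appears in only one polarity across all clauses.
No pure literals found.
Count = 0.

0


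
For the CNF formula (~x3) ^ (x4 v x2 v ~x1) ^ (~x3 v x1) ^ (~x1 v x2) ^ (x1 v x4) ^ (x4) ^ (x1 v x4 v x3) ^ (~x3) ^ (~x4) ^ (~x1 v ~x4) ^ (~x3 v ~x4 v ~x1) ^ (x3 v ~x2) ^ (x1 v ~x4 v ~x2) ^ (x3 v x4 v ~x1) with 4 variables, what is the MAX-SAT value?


Enumerate all 16 truth assignments.
For each, count how many of the 14 clauses are satisfied.
The formula is not fully satisfiable, so the maximum is below 14.
Maximum simultaneously satisfiable clauses = 13.

13


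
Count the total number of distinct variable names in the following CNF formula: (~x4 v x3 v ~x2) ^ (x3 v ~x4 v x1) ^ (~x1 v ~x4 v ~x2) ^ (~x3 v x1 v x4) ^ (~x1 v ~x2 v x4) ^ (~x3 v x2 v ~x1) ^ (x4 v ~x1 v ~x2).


Identify each distinct variable in the formula.
Variables found: x1, x2, x3, x4.
Total distinct variables = 4.

4


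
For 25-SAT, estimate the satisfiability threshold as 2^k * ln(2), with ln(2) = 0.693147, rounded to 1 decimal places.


Using the asymptotic formula: threshold ~ 2^k * ln(2).
2^25 = 33554432.
33554432 * 0.693147 = 23258153.9.

23258153.9


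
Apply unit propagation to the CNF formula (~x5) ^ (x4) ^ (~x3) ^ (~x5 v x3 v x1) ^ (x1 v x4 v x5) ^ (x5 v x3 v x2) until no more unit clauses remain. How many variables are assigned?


Unit propagation repeatedly assigns the literal in any unit clause, then simplifies.
Assignments in order: x5 = F, x4 = T, x3 = F, x2 = T.
No further unit clauses remain.
Total variables assigned = 4.

4


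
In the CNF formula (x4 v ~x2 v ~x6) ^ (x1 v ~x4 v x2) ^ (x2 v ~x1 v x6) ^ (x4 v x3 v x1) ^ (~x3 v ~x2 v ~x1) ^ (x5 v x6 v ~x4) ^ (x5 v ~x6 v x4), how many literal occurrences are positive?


Scan each clause for unnegated literals.
Clause 1: 1 positive; Clause 2: 2 positive; Clause 3: 2 positive; Clause 4: 3 positive; Clause 5: 0 positive; Clause 6: 2 positive; Clause 7: 2 positive.
Total positive literal occurrences = 12.

12


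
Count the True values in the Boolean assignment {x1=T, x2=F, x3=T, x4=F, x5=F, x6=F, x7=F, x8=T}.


The weight is the number of variables assigned True.
True variables: x1, x3, x8.
Weight = 3.

3


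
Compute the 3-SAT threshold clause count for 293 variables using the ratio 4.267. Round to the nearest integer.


The 3-SAT phase transition occurs at approximately 4.267 clauses per variable.
m = 4.267 * 293 = 1250.231.
Rounded to nearest integer: 1250.

1250


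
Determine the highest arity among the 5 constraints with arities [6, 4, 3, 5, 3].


The arities are: 6, 4, 3, 5, 3.
Scan for the maximum value.
Maximum arity = 6.

6


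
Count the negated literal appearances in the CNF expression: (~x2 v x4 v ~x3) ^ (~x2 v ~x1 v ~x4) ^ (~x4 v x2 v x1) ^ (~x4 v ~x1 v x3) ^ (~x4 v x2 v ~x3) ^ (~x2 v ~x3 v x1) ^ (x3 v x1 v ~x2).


Scan each clause for negated literals.
Clause 1: 2 negative; Clause 2: 3 negative; Clause 3: 1 negative; Clause 4: 2 negative; Clause 5: 2 negative; Clause 6: 2 negative; Clause 7: 1 negative.
Total negative literal occurrences = 13.

13


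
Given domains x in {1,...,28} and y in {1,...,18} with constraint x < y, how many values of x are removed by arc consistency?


For the constraint x < y, x needs a supporting value in y's domain.
x can be at most 17 (one less than y's maximum).
Valid x values from domain: 17 out of 28.
Pruned = 28 - 17 = 11.

11


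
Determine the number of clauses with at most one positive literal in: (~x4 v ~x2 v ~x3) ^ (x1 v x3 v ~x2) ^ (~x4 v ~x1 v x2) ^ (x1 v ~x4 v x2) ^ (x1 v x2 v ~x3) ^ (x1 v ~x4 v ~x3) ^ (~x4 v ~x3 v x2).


A Horn clause has at most one positive literal.
Clause 1: 0 positive lit(s) -> Horn
Clause 2: 2 positive lit(s) -> not Horn
Clause 3: 1 positive lit(s) -> Horn
Clause 4: 2 positive lit(s) -> not Horn
Clause 5: 2 positive lit(s) -> not Horn
Clause 6: 1 positive lit(s) -> Horn
Clause 7: 1 positive lit(s) -> Horn
Total Horn clauses = 4.

4


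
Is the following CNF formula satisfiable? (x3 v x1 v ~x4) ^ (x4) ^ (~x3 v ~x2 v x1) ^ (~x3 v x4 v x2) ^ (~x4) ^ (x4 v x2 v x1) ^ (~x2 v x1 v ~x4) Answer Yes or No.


Check all 16 possible truth assignments.
Number of satisfying assignments found: 0.
The formula is unsatisfiable.

No


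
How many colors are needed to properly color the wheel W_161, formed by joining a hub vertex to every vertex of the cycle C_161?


W_161 consists of the cycle C_161 together with a hub vertex adjacent to every cycle vertex.
The cycle C_161 needs 3 colors (odd cycle -> 3).
The hub is adjacent to every cycle vertex, so it must receive a new color distinct from all of them.
Chromatic number = 3 + 1 = 4.

4


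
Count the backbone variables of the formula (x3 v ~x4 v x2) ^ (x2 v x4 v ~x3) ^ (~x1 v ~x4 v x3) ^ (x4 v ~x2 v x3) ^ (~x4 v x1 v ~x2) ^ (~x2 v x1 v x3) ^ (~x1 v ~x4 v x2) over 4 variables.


Find all satisfying assignments: 6 model(s).
Check which variables have the same value in every model.
No variable is fixed across all models.
Backbone size = 0.

0


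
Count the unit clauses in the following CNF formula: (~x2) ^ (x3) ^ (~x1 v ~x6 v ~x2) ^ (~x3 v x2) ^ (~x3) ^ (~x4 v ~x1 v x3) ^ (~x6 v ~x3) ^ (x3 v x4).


A unit clause contains exactly one literal.
Unit clauses found: (~x2), (x3), (~x3).
Count = 3.

3


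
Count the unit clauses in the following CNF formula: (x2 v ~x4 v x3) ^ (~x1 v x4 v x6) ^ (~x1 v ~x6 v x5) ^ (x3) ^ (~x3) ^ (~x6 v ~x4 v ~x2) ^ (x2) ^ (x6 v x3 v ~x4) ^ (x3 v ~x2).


A unit clause contains exactly one literal.
Unit clauses found: (x3), (~x3), (x2).
Count = 3.

3


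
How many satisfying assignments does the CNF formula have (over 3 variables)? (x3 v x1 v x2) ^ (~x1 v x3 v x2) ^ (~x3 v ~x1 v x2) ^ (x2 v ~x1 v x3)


Enumerate all 8 truth assignments over 3 variables.
Test each against every clause.
Satisfying assignments found: 5.

5


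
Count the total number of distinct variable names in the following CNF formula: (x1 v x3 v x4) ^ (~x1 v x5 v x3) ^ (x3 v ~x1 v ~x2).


Identify each distinct variable in the formula.
Variables found: x1, x2, x3, x4, x5.
Total distinct variables = 5.

5


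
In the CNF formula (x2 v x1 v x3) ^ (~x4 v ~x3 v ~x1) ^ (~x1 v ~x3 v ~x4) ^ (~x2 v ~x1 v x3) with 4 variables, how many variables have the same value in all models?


Find all satisfying assignments: 10 model(s).
Check which variables have the same value in every model.
No variable is fixed across all models.
Backbone size = 0.

0


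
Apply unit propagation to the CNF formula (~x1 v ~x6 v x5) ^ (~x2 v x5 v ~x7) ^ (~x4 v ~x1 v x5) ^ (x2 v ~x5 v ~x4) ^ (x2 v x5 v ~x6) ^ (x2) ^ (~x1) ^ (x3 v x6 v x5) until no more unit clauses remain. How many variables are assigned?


Unit propagation repeatedly assigns the literal in any unit clause, then simplifies.
Assignments in order: x2 = T, x1 = F.
No further unit clauses remain.
Total variables assigned = 2.

2


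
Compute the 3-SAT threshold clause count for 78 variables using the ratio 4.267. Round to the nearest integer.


The 3-SAT phase transition occurs at approximately 4.267 clauses per variable.
m = 4.267 * 78 = 332.826.
Rounded to nearest integer: 333.

333


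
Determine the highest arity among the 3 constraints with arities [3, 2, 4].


The arities are: 3, 2, 4.
Scan for the maximum value.
Maximum arity = 4.

4


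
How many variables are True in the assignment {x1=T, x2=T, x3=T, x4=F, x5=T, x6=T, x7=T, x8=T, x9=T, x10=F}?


The weight is the number of variables assigned True.
True variables: x1, x2, x3, x5, x6, x7, x8, x9.
Weight = 8.

8


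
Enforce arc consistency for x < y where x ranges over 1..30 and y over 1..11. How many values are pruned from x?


For the constraint x < y, x needs a supporting value in y's domain.
x can be at most 10 (one less than y's maximum).
Valid x values from domain: 10 out of 30.
Pruned = 30 - 10 = 20.

20


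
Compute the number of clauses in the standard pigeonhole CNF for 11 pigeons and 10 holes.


The PHP encoding has two parts:
1) At-least-one-hole clauses: 11 (one per pigeon, each with 10 literals).
2) At-most-one-pigeon-per-hole clauses: 10 holes * C(11,2) = 10 * 55 = 550.
Total clauses = 11 + 550 = 561.

561


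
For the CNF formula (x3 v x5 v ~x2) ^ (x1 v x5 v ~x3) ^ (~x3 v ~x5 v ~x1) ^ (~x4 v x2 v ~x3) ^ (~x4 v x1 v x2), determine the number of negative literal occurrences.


Scan each clause for negated literals.
Clause 1: 1 negative; Clause 2: 1 negative; Clause 3: 3 negative; Clause 4: 2 negative; Clause 5: 1 negative.
Total negative literal occurrences = 8.

8


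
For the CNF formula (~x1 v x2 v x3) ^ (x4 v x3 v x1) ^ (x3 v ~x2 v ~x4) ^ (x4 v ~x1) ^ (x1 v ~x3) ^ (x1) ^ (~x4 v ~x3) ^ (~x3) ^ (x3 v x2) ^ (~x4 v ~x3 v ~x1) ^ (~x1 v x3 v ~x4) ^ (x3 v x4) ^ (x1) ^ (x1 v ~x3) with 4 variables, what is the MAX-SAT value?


Enumerate all 16 truth assignments.
For each, count how many of the 14 clauses are satisfied.
The formula is not fully satisfiable, so the maximum is below 14.
Maximum simultaneously satisfiable clauses = 12.

12


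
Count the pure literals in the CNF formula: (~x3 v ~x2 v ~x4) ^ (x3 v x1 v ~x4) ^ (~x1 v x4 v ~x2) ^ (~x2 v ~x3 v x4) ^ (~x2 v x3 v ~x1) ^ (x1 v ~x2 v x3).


A pure literal appears in only one polarity across all clauses.
Pure literals: x2 (negative only).
Count = 1.

1


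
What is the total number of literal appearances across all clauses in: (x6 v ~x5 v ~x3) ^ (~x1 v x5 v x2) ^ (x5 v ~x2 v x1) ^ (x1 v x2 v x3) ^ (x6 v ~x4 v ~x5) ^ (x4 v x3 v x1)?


Clause lengths: 3, 3, 3, 3, 3, 3.
Sum = 3 + 3 + 3 + 3 + 3 + 3 = 18.

18


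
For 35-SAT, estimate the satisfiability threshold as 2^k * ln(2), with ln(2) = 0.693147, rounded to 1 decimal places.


Using the asymptotic formula: threshold ~ 2^k * ln(2).
2^35 = 34359738368.
34359738368 * 0.693147 = 23816349570.6.

23816349570.6


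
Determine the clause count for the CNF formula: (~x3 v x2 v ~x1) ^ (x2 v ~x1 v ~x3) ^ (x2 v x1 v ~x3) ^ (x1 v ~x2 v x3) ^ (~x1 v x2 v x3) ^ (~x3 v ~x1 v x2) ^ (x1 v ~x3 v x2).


Each group enclosed in parentheses joined by ^ is one clause.
Counting the conjuncts: 7 clauses.

7


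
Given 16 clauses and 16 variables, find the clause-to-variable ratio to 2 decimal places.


Clause-to-variable ratio = clauses / variables.
16 / 16 = 1.0.

1.0


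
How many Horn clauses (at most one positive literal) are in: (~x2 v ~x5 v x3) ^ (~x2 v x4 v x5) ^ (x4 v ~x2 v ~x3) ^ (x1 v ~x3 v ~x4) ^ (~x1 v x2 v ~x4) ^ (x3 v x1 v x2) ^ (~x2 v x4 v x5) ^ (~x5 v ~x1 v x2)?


A Horn clause has at most one positive literal.
Clause 1: 1 positive lit(s) -> Horn
Clause 2: 2 positive lit(s) -> not Horn
Clause 3: 1 positive lit(s) -> Horn
Clause 4: 1 positive lit(s) -> Horn
Clause 5: 1 positive lit(s) -> Horn
Clause 6: 3 positive lit(s) -> not Horn
Clause 7: 2 positive lit(s) -> not Horn
Clause 8: 1 positive lit(s) -> Horn
Total Horn clauses = 5.

5


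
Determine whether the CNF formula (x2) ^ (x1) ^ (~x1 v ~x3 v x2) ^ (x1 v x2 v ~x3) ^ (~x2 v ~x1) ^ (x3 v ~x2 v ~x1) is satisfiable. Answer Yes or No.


Check all 8 possible truth assignments.
Number of satisfying assignments found: 0.
The formula is unsatisfiable.

No


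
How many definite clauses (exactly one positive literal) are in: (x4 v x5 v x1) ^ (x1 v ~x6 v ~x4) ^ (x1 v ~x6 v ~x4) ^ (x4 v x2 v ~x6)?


A definite clause has exactly one positive literal.
Clause 1: 3 positive -> not definite
Clause 2: 1 positive -> definite
Clause 3: 1 positive -> definite
Clause 4: 2 positive -> not definite
Definite clause count = 2.

2


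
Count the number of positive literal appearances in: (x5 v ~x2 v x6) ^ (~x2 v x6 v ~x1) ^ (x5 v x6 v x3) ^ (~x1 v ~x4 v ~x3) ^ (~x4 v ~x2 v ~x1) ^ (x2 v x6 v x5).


Scan each clause for unnegated literals.
Clause 1: 2 positive; Clause 2: 1 positive; Clause 3: 3 positive; Clause 4: 0 positive; Clause 5: 0 positive; Clause 6: 3 positive.
Total positive literal occurrences = 9.

9


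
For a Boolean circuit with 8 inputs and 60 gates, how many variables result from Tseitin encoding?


The Tseitin transformation introduces one auxiliary variable per gate.
Total variables = inputs + gates = 8 + 60 = 68.

68


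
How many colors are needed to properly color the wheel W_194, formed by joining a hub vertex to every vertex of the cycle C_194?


W_194 consists of the cycle C_194 together with a hub vertex adjacent to every cycle vertex.
The cycle C_194 needs 2 colors (even cycle -> 2).
The hub is adjacent to every cycle vertex, so it must receive a new color distinct from all of them.
Chromatic number = 2 + 1 = 3.

3


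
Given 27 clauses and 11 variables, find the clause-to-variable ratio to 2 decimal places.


Clause-to-variable ratio = clauses / variables.
27 / 11 = 2.45.

2.45


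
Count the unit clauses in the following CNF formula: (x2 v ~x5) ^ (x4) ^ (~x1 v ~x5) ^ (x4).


A unit clause contains exactly one literal.
Unit clauses found: (x4), (x4).
Count = 2.

2


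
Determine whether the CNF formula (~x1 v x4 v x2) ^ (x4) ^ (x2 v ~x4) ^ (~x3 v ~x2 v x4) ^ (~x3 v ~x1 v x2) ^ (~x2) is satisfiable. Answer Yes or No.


Check all 16 possible truth assignments.
Number of satisfying assignments found: 0.
The formula is unsatisfiable.

No


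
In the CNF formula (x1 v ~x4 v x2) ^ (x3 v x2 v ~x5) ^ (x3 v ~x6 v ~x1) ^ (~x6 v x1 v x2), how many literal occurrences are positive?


Scan each clause for unnegated literals.
Clause 1: 2 positive; Clause 2: 2 positive; Clause 3: 1 positive; Clause 4: 2 positive.
Total positive literal occurrences = 7.

7


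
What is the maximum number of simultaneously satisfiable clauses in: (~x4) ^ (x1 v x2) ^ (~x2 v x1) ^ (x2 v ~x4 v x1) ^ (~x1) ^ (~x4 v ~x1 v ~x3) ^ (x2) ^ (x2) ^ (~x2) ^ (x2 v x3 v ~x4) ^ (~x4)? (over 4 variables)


Enumerate all 16 truth assignments.
For each, count how many of the 11 clauses are satisfied.
The formula is not fully satisfiable, so the maximum is below 11.
Maximum simultaneously satisfiable clauses = 9.

9


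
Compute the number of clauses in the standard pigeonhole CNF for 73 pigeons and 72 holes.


The PHP encoding has two parts:
1) At-least-one-hole clauses: 73 (one per pigeon, each with 72 literals).
2) At-most-one-pigeon-per-hole clauses: 72 holes * C(73,2) = 72 * 2628 = 189216.
Total clauses = 73 + 189216 = 189289.

189289


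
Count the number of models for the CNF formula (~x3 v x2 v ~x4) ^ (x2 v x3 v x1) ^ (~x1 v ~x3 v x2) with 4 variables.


Enumerate all 16 truth assignments over 4 variables.
Test each against every clause.
Satisfying assignments found: 11.

11


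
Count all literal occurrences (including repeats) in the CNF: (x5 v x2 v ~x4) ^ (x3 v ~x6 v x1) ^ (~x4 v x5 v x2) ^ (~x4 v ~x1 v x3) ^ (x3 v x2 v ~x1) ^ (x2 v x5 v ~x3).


Clause lengths: 3, 3, 3, 3, 3, 3.
Sum = 3 + 3 + 3 + 3 + 3 + 3 = 18.

18


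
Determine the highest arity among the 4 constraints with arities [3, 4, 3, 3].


The arities are: 3, 4, 3, 3.
Scan for the maximum value.
Maximum arity = 4.

4


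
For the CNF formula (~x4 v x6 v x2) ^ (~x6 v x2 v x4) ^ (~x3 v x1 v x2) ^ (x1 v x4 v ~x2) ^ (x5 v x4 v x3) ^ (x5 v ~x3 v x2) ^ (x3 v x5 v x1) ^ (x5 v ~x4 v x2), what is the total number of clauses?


Each group enclosed in parentheses joined by ^ is one clause.
Counting the conjuncts: 8 clauses.

8


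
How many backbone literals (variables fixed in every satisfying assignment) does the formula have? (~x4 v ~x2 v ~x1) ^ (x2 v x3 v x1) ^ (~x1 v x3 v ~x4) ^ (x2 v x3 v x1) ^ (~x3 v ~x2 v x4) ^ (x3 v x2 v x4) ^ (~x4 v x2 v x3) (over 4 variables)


Find all satisfying assignments: 8 model(s).
Check which variables have the same value in every model.
No variable is fixed across all models.
Backbone size = 0.

0


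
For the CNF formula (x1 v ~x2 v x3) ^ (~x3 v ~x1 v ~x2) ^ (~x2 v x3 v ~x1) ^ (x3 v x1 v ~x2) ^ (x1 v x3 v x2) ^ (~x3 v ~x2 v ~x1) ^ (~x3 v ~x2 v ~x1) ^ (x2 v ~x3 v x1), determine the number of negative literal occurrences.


Scan each clause for negated literals.
Clause 1: 1 negative; Clause 2: 3 negative; Clause 3: 2 negative; Clause 4: 1 negative; Clause 5: 0 negative; Clause 6: 3 negative; Clause 7: 3 negative; Clause 8: 1 negative.
Total negative literal occurrences = 14.

14


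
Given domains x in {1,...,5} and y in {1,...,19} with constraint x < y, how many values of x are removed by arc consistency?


For the constraint x < y, x needs a supporting value in y's domain.
x can be at most 18 (one less than y's maximum).
Valid x values from domain: 5 out of 5.
Pruned = 5 - 5 = 0.

0


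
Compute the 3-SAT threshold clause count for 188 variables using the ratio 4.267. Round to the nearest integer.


The 3-SAT phase transition occurs at approximately 4.267 clauses per variable.
m = 4.267 * 188 = 802.196.
Rounded to nearest integer: 802.

802


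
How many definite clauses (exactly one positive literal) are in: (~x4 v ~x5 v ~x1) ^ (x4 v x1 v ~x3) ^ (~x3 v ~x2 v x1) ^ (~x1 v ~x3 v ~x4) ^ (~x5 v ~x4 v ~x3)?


A definite clause has exactly one positive literal.
Clause 1: 0 positive -> not definite
Clause 2: 2 positive -> not definite
Clause 3: 1 positive -> definite
Clause 4: 0 positive -> not definite
Clause 5: 0 positive -> not definite
Definite clause count = 1.

1


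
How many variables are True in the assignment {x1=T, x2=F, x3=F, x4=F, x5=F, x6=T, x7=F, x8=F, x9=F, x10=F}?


The weight is the number of variables assigned True.
True variables: x1, x6.
Weight = 2.

2


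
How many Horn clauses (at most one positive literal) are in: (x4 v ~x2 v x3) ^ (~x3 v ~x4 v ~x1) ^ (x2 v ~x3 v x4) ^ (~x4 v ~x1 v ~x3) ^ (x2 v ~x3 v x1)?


A Horn clause has at most one positive literal.
Clause 1: 2 positive lit(s) -> not Horn
Clause 2: 0 positive lit(s) -> Horn
Clause 3: 2 positive lit(s) -> not Horn
Clause 4: 0 positive lit(s) -> Horn
Clause 5: 2 positive lit(s) -> not Horn
Total Horn clauses = 2.

2


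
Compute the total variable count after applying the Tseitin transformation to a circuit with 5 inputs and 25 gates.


The Tseitin transformation introduces one auxiliary variable per gate.
Total variables = inputs + gates = 5 + 25 = 30.

30


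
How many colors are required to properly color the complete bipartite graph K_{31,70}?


K_{31,70} is bipartite by definition: the two parts are independent sets, with every edge crossing between them.
Color all vertices in one part with color 1 and all vertices in the other part with color 2.
Since the graph has at least one edge, one color does not suffice.
Chromatic number = 2.

2


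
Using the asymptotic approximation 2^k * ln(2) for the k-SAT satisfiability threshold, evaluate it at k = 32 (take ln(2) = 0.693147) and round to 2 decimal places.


Using the asymptotic formula: threshold ~ 2^k * ln(2).
2^32 = 4294967296.
4294967296 * 0.693147 = 2977043696.32.

2977043696.32


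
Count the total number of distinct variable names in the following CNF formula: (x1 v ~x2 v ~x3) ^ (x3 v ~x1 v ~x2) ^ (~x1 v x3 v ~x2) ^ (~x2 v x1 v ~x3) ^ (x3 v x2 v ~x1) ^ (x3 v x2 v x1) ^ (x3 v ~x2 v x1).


Identify each distinct variable in the formula.
Variables found: x1, x2, x3.
Total distinct variables = 3.

3


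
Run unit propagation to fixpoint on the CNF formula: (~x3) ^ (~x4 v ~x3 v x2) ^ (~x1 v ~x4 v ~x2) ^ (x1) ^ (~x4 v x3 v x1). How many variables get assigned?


Unit propagation repeatedly assigns the literal in any unit clause, then simplifies.
Assignments in order: x3 = F, x1 = T.
No further unit clauses remain.
Total variables assigned = 2.

2


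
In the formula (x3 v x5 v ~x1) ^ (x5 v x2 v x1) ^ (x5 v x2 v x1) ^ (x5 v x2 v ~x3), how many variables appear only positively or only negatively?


A pure literal appears in only one polarity across all clauses.
Pure literals: x2 (positive only), x5 (positive only).
Count = 2.

2


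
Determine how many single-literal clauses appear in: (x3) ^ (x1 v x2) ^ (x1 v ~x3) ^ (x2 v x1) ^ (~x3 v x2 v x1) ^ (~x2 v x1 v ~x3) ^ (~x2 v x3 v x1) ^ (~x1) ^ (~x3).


A unit clause contains exactly one literal.
Unit clauses found: (x3), (~x1), (~x3).
Count = 3.

3


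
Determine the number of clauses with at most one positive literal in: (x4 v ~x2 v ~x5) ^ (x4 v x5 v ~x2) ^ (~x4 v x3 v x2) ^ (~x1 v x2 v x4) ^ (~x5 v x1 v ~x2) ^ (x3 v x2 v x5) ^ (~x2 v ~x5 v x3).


A Horn clause has at most one positive literal.
Clause 1: 1 positive lit(s) -> Horn
Clause 2: 2 positive lit(s) -> not Horn
Clause 3: 2 positive lit(s) -> not Horn
Clause 4: 2 positive lit(s) -> not Horn
Clause 5: 1 positive lit(s) -> Horn
Clause 6: 3 positive lit(s) -> not Horn
Clause 7: 1 positive lit(s) -> Horn
Total Horn clauses = 3.

3


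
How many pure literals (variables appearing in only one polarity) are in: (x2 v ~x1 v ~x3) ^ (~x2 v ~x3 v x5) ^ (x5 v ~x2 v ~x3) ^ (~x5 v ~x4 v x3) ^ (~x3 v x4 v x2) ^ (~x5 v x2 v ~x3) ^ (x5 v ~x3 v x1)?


A pure literal appears in only one polarity across all clauses.
No pure literals found.
Count = 0.

0


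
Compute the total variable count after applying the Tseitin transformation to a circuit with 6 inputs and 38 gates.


The Tseitin transformation introduces one auxiliary variable per gate.
Total variables = inputs + gates = 6 + 38 = 44.

44


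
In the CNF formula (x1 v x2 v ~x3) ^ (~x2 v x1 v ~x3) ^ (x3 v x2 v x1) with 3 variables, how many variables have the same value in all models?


Find all satisfying assignments: 5 model(s).
Check which variables have the same value in every model.
No variable is fixed across all models.
Backbone size = 0.

0


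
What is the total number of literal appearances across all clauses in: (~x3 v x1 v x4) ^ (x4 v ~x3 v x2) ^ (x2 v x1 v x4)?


Clause lengths: 3, 3, 3.
Sum = 3 + 3 + 3 = 9.

9


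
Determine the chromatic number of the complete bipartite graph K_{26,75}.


K_{26,75} is bipartite by definition: the two parts are independent sets, with every edge crossing between them.
Color all vertices in one part with color 1 and all vertices in the other part with color 2.
Since the graph has at least one edge, one color does not suffice.
Chromatic number = 2.

2


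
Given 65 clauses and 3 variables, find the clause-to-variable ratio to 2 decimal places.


Clause-to-variable ratio = clauses / variables.
65 / 3 = 21.67.

21.67


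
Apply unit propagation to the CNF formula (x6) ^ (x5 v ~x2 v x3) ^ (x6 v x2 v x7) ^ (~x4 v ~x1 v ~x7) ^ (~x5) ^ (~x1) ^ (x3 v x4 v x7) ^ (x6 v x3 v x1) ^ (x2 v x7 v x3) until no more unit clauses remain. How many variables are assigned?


Unit propagation repeatedly assigns the literal in any unit clause, then simplifies.
Assignments in order: x6 = T, x5 = F, x1 = F.
No further unit clauses remain.
Total variables assigned = 3.

3


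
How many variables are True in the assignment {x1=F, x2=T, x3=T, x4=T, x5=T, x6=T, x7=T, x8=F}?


The weight is the number of variables assigned True.
True variables: x2, x3, x4, x5, x6, x7.
Weight = 6.

6


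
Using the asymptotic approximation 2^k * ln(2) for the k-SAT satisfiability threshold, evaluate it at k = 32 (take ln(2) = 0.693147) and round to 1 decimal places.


Using the asymptotic formula: threshold ~ 2^k * ln(2).
2^32 = 4294967296.
4294967296 * 0.693147 = 2977043696.3.

2977043696.3


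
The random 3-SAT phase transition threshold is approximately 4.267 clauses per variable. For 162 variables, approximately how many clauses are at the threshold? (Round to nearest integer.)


The 3-SAT phase transition occurs at approximately 4.267 clauses per variable.
m = 4.267 * 162 = 691.254.
Rounded to nearest integer: 691.

691


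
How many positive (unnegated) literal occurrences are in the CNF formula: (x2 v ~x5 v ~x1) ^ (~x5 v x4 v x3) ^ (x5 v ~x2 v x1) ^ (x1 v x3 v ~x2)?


Scan each clause for unnegated literals.
Clause 1: 1 positive; Clause 2: 2 positive; Clause 3: 2 positive; Clause 4: 2 positive.
Total positive literal occurrences = 7.

7


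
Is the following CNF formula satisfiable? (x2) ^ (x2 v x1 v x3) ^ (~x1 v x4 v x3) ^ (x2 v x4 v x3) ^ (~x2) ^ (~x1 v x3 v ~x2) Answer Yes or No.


Check all 16 possible truth assignments.
Number of satisfying assignments found: 0.
The formula is unsatisfiable.

No


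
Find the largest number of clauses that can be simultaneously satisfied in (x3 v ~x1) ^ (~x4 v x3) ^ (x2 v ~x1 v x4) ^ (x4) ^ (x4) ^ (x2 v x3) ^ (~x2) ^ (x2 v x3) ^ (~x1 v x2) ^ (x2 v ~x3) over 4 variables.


Enumerate all 16 truth assignments.
For each, count how many of the 10 clauses are satisfied.
The formula is not fully satisfiable, so the maximum is below 10.
Maximum simultaneously satisfiable clauses = 9.

9


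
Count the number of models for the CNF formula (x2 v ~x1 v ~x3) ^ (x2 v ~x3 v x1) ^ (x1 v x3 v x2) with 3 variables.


Enumerate all 8 truth assignments over 3 variables.
Test each against every clause.
Satisfying assignments found: 5.

5


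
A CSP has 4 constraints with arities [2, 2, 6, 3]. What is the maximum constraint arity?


The arities are: 2, 2, 6, 3.
Scan for the maximum value.
Maximum arity = 6.

6


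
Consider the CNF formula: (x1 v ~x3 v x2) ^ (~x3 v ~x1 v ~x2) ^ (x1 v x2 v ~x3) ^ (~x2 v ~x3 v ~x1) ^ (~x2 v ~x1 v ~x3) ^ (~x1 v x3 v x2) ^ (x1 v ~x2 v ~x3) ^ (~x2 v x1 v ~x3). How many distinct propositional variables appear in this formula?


Identify each distinct variable in the formula.
Variables found: x1, x2, x3.
Total distinct variables = 3.

3


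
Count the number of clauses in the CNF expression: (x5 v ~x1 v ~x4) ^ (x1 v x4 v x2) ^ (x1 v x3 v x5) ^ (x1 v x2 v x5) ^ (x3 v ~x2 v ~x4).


Each group enclosed in parentheses joined by ^ is one clause.
Counting the conjuncts: 5 clauses.

5


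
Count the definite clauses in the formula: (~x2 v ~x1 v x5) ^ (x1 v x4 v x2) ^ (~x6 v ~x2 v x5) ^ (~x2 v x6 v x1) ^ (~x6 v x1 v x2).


A definite clause has exactly one positive literal.
Clause 1: 1 positive -> definite
Clause 2: 3 positive -> not definite
Clause 3: 1 positive -> definite
Clause 4: 2 positive -> not definite
Clause 5: 2 positive -> not definite
Definite clause count = 2.

2


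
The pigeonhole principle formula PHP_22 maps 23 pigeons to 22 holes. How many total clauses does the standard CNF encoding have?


The PHP encoding has two parts:
1) At-least-one-hole clauses: 23 (one per pigeon, each with 22 literals).
2) At-most-one-pigeon-per-hole clauses: 22 holes * C(23,2) = 22 * 253 = 5566.
Total clauses = 23 + 5566 = 5589.

5589


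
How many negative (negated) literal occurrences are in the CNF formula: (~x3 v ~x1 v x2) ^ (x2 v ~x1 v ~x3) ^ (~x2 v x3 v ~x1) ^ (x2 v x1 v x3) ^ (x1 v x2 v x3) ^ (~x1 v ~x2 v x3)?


Scan each clause for negated literals.
Clause 1: 2 negative; Clause 2: 2 negative; Clause 3: 2 negative; Clause 4: 0 negative; Clause 5: 0 negative; Clause 6: 2 negative.
Total negative literal occurrences = 8.

8


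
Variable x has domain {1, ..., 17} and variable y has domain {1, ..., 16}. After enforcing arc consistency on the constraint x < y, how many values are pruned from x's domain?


For the constraint x < y, x needs a supporting value in y's domain.
x can be at most 15 (one less than y's maximum).
Valid x values from domain: 15 out of 17.
Pruned = 17 - 15 = 2.

2


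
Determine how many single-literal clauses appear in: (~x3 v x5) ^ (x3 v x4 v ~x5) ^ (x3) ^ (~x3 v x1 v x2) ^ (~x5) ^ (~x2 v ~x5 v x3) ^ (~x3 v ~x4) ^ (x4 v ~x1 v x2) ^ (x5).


A unit clause contains exactly one literal.
Unit clauses found: (x3), (~x5), (x5).
Count = 3.

3


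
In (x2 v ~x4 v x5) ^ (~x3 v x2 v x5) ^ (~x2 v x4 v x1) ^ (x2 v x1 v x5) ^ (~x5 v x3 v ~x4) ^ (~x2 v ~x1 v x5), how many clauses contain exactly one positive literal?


A definite clause has exactly one positive literal.
Clause 1: 2 positive -> not definite
Clause 2: 2 positive -> not definite
Clause 3: 2 positive -> not definite
Clause 4: 3 positive -> not definite
Clause 5: 1 positive -> definite
Clause 6: 1 positive -> definite
Definite clause count = 2.

2


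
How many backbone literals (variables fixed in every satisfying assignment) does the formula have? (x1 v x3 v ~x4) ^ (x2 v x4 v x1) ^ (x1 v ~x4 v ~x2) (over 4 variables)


Find all satisfying assignments: 11 model(s).
Check which variables have the same value in every model.
No variable is fixed across all models.
Backbone size = 0.

0


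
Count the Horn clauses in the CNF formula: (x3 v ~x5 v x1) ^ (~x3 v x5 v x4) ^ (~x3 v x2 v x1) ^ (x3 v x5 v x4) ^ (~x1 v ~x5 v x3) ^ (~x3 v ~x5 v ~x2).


A Horn clause has at most one positive literal.
Clause 1: 2 positive lit(s) -> not Horn
Clause 2: 2 positive lit(s) -> not Horn
Clause 3: 2 positive lit(s) -> not Horn
Clause 4: 3 positive lit(s) -> not Horn
Clause 5: 1 positive lit(s) -> Horn
Clause 6: 0 positive lit(s) -> Horn
Total Horn clauses = 2.

2


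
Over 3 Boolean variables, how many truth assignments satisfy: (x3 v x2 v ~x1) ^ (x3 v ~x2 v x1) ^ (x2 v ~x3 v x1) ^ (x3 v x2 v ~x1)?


Enumerate all 8 truth assignments over 3 variables.
Test each against every clause.
Satisfying assignments found: 5.

5


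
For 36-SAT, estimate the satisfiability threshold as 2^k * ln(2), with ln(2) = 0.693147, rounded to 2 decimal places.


Using the asymptotic formula: threshold ~ 2^k * ln(2).
2^36 = 68719476736.
68719476736 * 0.693147 = 47632699141.13.

47632699141.13


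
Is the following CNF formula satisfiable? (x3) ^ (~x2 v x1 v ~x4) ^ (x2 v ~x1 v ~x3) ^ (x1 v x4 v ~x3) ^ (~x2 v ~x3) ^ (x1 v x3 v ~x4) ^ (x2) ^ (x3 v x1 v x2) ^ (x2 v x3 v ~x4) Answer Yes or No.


Check all 16 possible truth assignments.
Number of satisfying assignments found: 0.
The formula is unsatisfiable.

No


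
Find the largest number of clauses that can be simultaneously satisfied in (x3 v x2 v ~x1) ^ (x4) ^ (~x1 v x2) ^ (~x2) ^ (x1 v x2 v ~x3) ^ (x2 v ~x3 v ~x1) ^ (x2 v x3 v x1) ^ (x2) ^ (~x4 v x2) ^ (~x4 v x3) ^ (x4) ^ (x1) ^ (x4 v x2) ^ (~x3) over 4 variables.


Enumerate all 16 truth assignments.
For each, count how many of the 14 clauses are satisfied.
The formula is not fully satisfiable, so the maximum is below 14.
Maximum simultaneously satisfiable clauses = 12.

12


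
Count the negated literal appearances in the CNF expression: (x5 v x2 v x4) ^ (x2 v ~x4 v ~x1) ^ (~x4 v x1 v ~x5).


Scan each clause for negated literals.
Clause 1: 0 negative; Clause 2: 2 negative; Clause 3: 2 negative.
Total negative literal occurrences = 4.

4


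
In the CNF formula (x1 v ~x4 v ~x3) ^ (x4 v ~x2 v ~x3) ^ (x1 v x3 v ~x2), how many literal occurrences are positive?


Scan each clause for unnegated literals.
Clause 1: 1 positive; Clause 2: 1 positive; Clause 3: 2 positive.
Total positive literal occurrences = 4.

4


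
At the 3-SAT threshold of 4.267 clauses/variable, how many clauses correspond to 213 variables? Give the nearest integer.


The 3-SAT phase transition occurs at approximately 4.267 clauses per variable.
m = 4.267 * 213 = 908.871.
Rounded to nearest integer: 909.

909


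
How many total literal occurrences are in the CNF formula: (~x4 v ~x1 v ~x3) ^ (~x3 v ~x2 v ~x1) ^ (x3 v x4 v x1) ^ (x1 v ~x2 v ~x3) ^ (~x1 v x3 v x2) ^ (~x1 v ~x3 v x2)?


Clause lengths: 3, 3, 3, 3, 3, 3.
Sum = 3 + 3 + 3 + 3 + 3 + 3 = 18.

18


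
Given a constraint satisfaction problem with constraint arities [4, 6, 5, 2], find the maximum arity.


The arities are: 4, 6, 5, 2.
Scan for the maximum value.
Maximum arity = 6.

6


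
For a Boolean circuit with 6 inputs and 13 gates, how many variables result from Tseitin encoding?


The Tseitin transformation introduces one auxiliary variable per gate.
Total variables = inputs + gates = 6 + 13 = 19.

19


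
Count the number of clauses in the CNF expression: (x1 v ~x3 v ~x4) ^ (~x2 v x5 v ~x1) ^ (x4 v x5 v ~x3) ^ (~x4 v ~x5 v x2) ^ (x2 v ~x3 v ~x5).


Each group enclosed in parentheses joined by ^ is one clause.
Counting the conjuncts: 5 clauses.

5


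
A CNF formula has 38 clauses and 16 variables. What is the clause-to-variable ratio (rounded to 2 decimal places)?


Clause-to-variable ratio = clauses / variables.
38 / 16 = 2.38.

2.38


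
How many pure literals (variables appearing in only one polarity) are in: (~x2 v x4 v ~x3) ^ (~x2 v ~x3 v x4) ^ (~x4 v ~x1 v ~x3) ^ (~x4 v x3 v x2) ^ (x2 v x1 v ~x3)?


A pure literal appears in only one polarity across all clauses.
No pure literals found.
Count = 0.

0


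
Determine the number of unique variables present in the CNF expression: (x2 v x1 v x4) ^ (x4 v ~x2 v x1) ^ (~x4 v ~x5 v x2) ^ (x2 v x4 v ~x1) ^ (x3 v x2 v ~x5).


Identify each distinct variable in the formula.
Variables found: x1, x2, x3, x4, x5.
Total distinct variables = 5.

5


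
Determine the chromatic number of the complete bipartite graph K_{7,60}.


K_{7,60} is bipartite by definition: the two parts are independent sets, with every edge crossing between them.
Color all vertices in one part with color 1 and all vertices in the other part with color 2.
Since the graph has at least one edge, one color does not suffice.
Chromatic number = 2.

2
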